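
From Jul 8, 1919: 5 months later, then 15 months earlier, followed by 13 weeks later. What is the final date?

December 8, 1918

Adding 5 months from July 8, 1919:
month 7 + 5 = 12 → December 1919.
Day 8 is valid in December, giving December 8, 1919.
Subtracting 15 months from December 8, 1919:
month 12 − 15 = -3, which is month 9 of year 1918 → September 1918.
Day 8 is valid in September, giving September 8, 1918.
Advancing 13 weeks (= 91 days) from September 8, 1918:
September has 30 days, so 30 − 8 = 22 days remain after September 8, 1918; 91 − 22 = 69 left.
October 1918 has 31 days: 69 − 31 = 38 left.
November 1918 has 30 days: 38 − 30 = 8 left.
8 days into December 1918 → December 8, 1918.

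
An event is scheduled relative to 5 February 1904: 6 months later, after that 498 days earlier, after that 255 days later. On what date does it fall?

December 6, 1903

Counting forward 6 months from February 5, 1904:
month 2 + 6 = 8 → August 1904.
Day 5 is valid in August, giving August 5, 1904.
Going back 498 days from August 5, 1904:
Going back 5 days from August 5, 1904 reaches the end of the previous month; 498 − 5 = 493 left.
July 1904 has 31 days: 493 − 31 = 462 left.
June 1904 has 30 days: 462 − 30 = 432 left.
May 1904 has 31 days: 432 − 31 = 401 left.
April 1904 has 30 days: 401 − 30 = 371 left.
March 1904 has 31 days: 371 − 31 = 340 left.
February 1904 has 29 days (1904 is a leap year): 340 − 29 = 311 left.
January 1904 has 31 days: 311 − 31 = 280 left.
December 1903 has 31 days: 280 − 31 = 249 left.
November 1903 has 30 days: 249 − 30 = 219 left.
October 1903 has 31 days: 219 − 31 = 188 left.
September 1903 has 30 days: 188 − 30 = 158 left.
August 1903 has 31 days: 158 − 31 = 127 left.
July 1903 has 31 days: 127 − 31 = 96 left.
June 1903 has 30 days: 96 − 30 = 66 left.
May 1903 has 31 days: 66 − 31 = 35 left.
April 1903 has 30 days: 35 − 30 = 5 left.
March 1903 has 31 days; 31 − 5 = 26 → March 26, 1903.
Counting forward 255 days from March 26, 1903:
March has 31 days, so 31 − 26 = 5 days remain after March 26, 1903; 255 − 5 = 250 left.
April 1903 has 30 days: 250 − 30 = 220 left.
May 1903 has 31 days: 220 − 31 = 189 left.
June 1903 has 30 days: 189 − 30 = 159 left.
July 1903 has 31 days: 159 − 31 = 128 left.
August 1903 has 31 days: 128 − 31 = 97 left.
September 1903 has 30 days: 97 − 30 = 67 left.
October 1903 has 31 days: 67 − 31 = 36 left.
November 1903 has 30 days: 36 − 30 = 6 left.
6 days into December 1903 → December 6, 1903.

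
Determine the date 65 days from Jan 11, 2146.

March 17, 2146

Counting forward 65 days from January 11, 2146.
January has 31 days, so 31 − 11 = 20 days remain after January 11, 2146; 65 − 20 = 45 left.
February 2146 has 28 days (2146 is not a leap year): 45 − 28 = 17 left.
17 days into March 2146 → March 17, 2146.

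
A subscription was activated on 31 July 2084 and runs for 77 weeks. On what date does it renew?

Counting forward 77 weeks = 539 days from July 31, 2084.
July has 31 days, so 31 − 31 = 0 days remain after July 31, 2084; 539 − 0 = 539 left.
August 2084 has 31 days: 539 − 31 = 508 left.
September 2084 has 30 days: 508 − 30 = 478 left.
October 2084 has 31 days: 478 − 31 = 447 left.
November 2084 has 30 days: 447 − 30 = 417 left.
December 2084 has 31 days: 417 − 31 = 386 left.
January 2085 has 31 days: 386 − 31 = 355 left.
February 2085 has 28 days (2085 is not a leap year): 355 − 28 = 327 left.
March 2085 has 31 days: 327 − 31 = 296 left.
April 2085 has 30 days: 296 − 30 = 266 left.
May 2085 has 31 days: 266 − 31 = 235 left.
June 2085 has 30 days: 235 − 30 = 205 left.
July 2085 has 31 days: 205 − 31 = 174 left.
August 2085 has 31 days: 174 − 31 = 143 left.
September 2085 has 30 days: 143 − 30 = 113 left.
October 2085 has 31 days: 113 − 31 = 82 left.
November 2085 has 30 days: 82 − 30 = 52 left.
December 2085 has 31 days: 52 − 31 = 21 left.
21 days into January 2086 → January 21, 2086.

January 21, 2086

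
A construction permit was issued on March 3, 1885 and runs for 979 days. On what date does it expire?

November 7, 1887

Adding 979 days from March 3, 1885.
March has 31 days, so 31 − 3 = 28 days remain after March 3, 1885; 979 − 28 = 951 left.
April 1885 has 30 days: 951 − 30 = 921 left.
May 1885 has 31 days: 921 − 31 = 890 left.
June 1885 has 30 days: 890 − 30 = 860 left.
July 1885 has 31 days: 860 − 31 = 829 left.
August 1885 has 31 days: 829 − 31 = 798 left.
September 1885 has 30 days: 798 − 30 = 768 left.
October 1885 has 31 days: 768 − 31 = 737 left.
November 1885 has 30 days: 737 − 30 = 707 left.
December 1885 has 31 days: 707 − 31 = 676 left.
January 1886 has 31 days: 676 − 31 = 645 left.
February 1886 has 28 days (1886 is not a leap year): 645 − 28 = 617 left.
March 1886 has 31 days: 617 − 31 = 586 left.
April 1886 has 30 days: 586 − 30 = 556 left.
May 1886 has 31 days: 556 − 31 = 525 left.
June 1886 has 30 days: 525 − 30 = 495 left.
July 1886 has 31 days: 495 − 31 = 464 left.
August 1886 has 31 days: 464 − 31 = 433 left.
September 1886 has 30 days: 433 − 30 = 403 left.
October 1886 has 31 days: 403 − 31 = 372 left.
November 1886 has 30 days: 372 − 30 = 342 left.
December 1886 has 31 days: 342 − 31 = 311 left.
January 1887 has 31 days: 311 − 31 = 280 left.
February 1887 has 28 days (1887 is not a leap year): 280 − 28 = 252 left.
March 1887 has 31 days: 252 − 31 = 221 left.
April 1887 has 30 days: 221 − 30 = 191 left.
May 1887 has 31 days: 191 − 31 = 160 left.
June 1887 has 30 days: 160 − 30 = 130 left.
July 1887 has 31 days: 130 − 31 = 99 left.
August 1887 has 31 days: 99 − 31 = 68 left.
September 1887 has 30 days: 68 − 30 = 38 left.
October 1887 has 31 days: 38 − 31 = 7 left.
7 days into November 1887 → November 7, 1887.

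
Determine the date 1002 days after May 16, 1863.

Adding 1002 days from May 16, 1863.
May has 31 days, so 31 − 16 = 15 days remain after May 16, 1863; 1002 − 15 = 987 left.
June 1863 has 30 days: 987 − 30 = 957 left.
July 1863 has 31 days: 957 − 31 = 926 left.
August 1863 has 31 days: 926 − 31 = 895 left.
September 1863 has 30 days: 895 − 30 = 865 left.
October 1863 has 31 days: 865 − 31 = 834 left.
November 1863 has 30 days: 834 − 30 = 804 left.
December 1863 has 31 days: 804 − 31 = 773 left.
January 1864 has 31 days: 773 − 31 = 742 left.
February 1864 has 29 days (1864 is a leap year): 742 − 29 = 713 left.
March 1864 has 31 days: 713 − 31 = 682 left.
April 1864 has 30 days: 682 − 30 = 652 left.
May 1864 has 31 days: 652 − 31 = 621 left.
June 1864 has 30 days: 621 − 30 = 591 left.
July 1864 has 31 days: 591 − 31 = 560 left.
August 1864 has 31 days: 560 − 31 = 529 left.
September 1864 has 30 days: 529 − 30 = 499 left.
October 1864 has 31 days: 499 − 31 = 468 left.
November 1864 has 30 days: 468 − 30 = 438 left.
December 1864 has 31 days: 438 − 31 = 407 left.
January 1865 has 31 days: 407 − 31 = 376 left.
February 1865 has 28 days (1865 is not a leap year): 376 − 28 = 348 left.
March 1865 has 31 days: 348 − 31 = 317 left.
April 1865 has 30 days: 317 − 30 = 287 left.
May 1865 has 31 days: 287 − 31 = 256 left.
June 1865 has 30 days: 256 − 30 = 226 left.
July 1865 has 31 days: 226 − 31 = 195 left.
August 1865 has 31 days: 195 − 31 = 164 left.
September 1865 has 30 days: 164 − 30 = 134 left.
October 1865 has 31 days: 134 − 31 = 103 left.
November 1865 has 30 days: 103 − 30 = 73 left.
December 1865 has 31 days: 73 − 31 = 42 left.
January 1866 has 31 days: 42 − 31 = 11 left.
11 days into February 1866 → February 11, 1866.

February 11, 1866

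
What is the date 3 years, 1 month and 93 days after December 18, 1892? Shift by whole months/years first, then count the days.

Advancing 3 years, 1 month and 93 days from December 18, 1892: first the month/year part, then the days.
+3 years → 1895; month 12 + 1 = 13, which is month 1 of year 1896 → January 1896.
Day 18 is valid in January, giving January 18, 1896.
Now add 93 days from January 18, 1896.
January has 31 days, so 31 − 18 = 13 days remain after January 18, 1896; 93 − 13 = 80 left.
February 1896 has 29 days (1896 is a leap year): 80 − 29 = 51 left.
March 1896 has 31 days: 51 − 31 = 20 left.
20 days into April 1896 → April 20, 1896.

April 20, 1896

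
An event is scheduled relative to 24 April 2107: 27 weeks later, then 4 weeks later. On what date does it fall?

November 27, 2107

Advancing 27 weeks (= 189 days) from April 24, 2107:
April has 30 days, so 30 − 24 = 6 days remain after April 24, 2107; 189 − 6 = 183 left.
May 2107 has 31 days: 183 − 31 = 152 left.
June 2107 has 30 days: 152 − 30 = 122 left.
July 2107 has 31 days: 122 − 31 = 91 left.
August 2107 has 31 days: 91 − 31 = 60 left.
September 2107 has 30 days: 60 − 30 = 30 left.
30 days into October 2107 → October 30, 2107.
Advancing 4 weeks (= 28 days) from October 30, 2107:
October has 31 days, so 31 − 30 = 1 day remains after October 30, 2107; 28 − 1 = 27 left.
27 days into November 2107 → November 27, 2107.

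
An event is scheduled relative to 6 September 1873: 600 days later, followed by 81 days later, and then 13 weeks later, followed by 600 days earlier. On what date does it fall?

February 25, 1874

Advancing 600 days from September 6, 1873:
September has 30 days, so 30 − 6 = 24 days remain after September 6, 1873; 600 − 24 = 576 left.
October 1873 has 31 days: 576 − 31 = 545 left.
November 1873 has 30 days: 545 − 30 = 515 left.
December 1873 has 31 days: 515 − 31 = 484 left.
January 1874 has 31 days: 484 − 31 = 453 left.
February 1874 has 28 days (1874 is not a leap year): 453 − 28 = 425 left.
March 1874 has 31 days: 425 − 31 = 394 left.
April 1874 has 30 days: 394 − 30 = 364 left.
May 1874 has 31 days: 364 − 31 = 333 left.
June 1874 has 30 days: 333 − 30 = 303 left.
July 1874 has 31 days: 303 − 31 = 272 left.
August 1874 has 31 days: 272 − 31 = 241 left.
September 1874 has 30 days: 241 − 30 = 211 left.
October 1874 has 31 days: 211 − 31 = 180 left.
November 1874 has 30 days: 180 − 30 = 150 left.
December 1874 has 31 days: 150 − 31 = 119 left.
January 1875 has 31 days: 119 − 31 = 88 left.
February 1875 has 28 days (1875 is not a leap year): 88 − 28 = 60 left.
March 1875 has 31 days: 60 − 31 = 29 left.
29 days into April 1875 → April 29, 1875.
Advancing 81 days from April 29, 1875:
April has 30 days, so 30 − 29 = 1 day remains after April 29, 1875; 81 − 1 = 80 left.
May 1875 has 31 days: 80 − 31 = 49 left.
June 1875 has 30 days: 49 − 30 = 19 left.
19 days into July 1875 → July 19, 1875.
Counting forward 13 weeks (= 91 days) from July 19, 1875:
July has 31 days, so 31 − 19 = 12 days remain after July 19, 1875; 91 − 12 = 79 left.
August 1875 has 31 days: 79 − 31 = 48 left.
September 1875 has 30 days: 48 − 30 = 18 left.
18 days into October 1875 → October 18, 1875.
Subtracting 600 days from October 18, 1875:
Going back 18 days from October 18, 1875 reaches the end of the previous month; 600 − 18 = 582 left.
September 1875 has 30 days: 582 − 30 = 552 left.
August 1875 has 31 days: 552 − 31 = 521 left.
July 1875 has 31 days: 521 − 31 = 490 left.
June 1875 has 30 days: 490 − 30 = 460 left.
May 1875 has 31 days: 460 − 31 = 429 left.
April 1875 has 30 days: 429 − 30 = 399 left.
March 1875 has 31 days: 399 − 31 = 368 left.
February 1875 has 28 days (1875 is not a leap year): 368 − 28 = 340 left.
January 1875 has 31 days: 340 − 31 = 309 left.
December 1874 has 31 days: 309 − 31 = 278 left.
November 1874 has 30 days: 278 − 30 = 248 left.
October 1874 has 31 days: 248 − 31 = 217 left.
September 1874 has 30 days: 217 − 30 = 187 left.
August 1874 has 31 days: 187 − 31 = 156 left.
July 1874 has 31 days: 156 − 31 = 125 left.
June 1874 has 30 days: 125 − 30 = 95 left.
May 1874 has 31 days: 95 − 31 = 64 left.
April 1874 has 30 days: 64 − 30 = 34 left.
March 1874 has 31 days: 34 − 31 = 3 left.
February 1874 has 28 days; 28 − 3 = 25 → February 25, 1874.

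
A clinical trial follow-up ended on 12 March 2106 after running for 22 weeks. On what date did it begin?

Subtracting 22 weeks = 154 days from March 12, 2106.
Going back 12 days from March 12, 2106 reaches the end of the previous month; 154 − 12 = 142 left.
February 2106 has 28 days (2106 is not a leap year): 142 − 28 = 114 left.
January 2106 has 31 days: 114 − 31 = 83 left.
December 2105 has 31 days: 83 − 31 = 52 left.
November 2105 has 30 days: 52 − 30 = 22 left.
October 2105 has 31 days; 31 − 22 = 9 → October 9, 2105.

October 9, 2105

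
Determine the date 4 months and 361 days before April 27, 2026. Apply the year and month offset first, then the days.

December 31, 2024

Counting back 4 months and 361 days from April 27, 2026: first the month/year part, then the days.
month 4 − 4 = 0, which is month 12 of year 2025 → December 2025.
Day 27 is valid in December, giving December 27, 2025.
Now subtract 361 days from December 27, 2025.
Going back 27 days from December 27, 2025 reaches the end of the previous month; 361 − 27 = 334 left.
November 2025 has 30 days: 334 − 30 = 304 left.
October 2025 has 31 days: 304 − 31 = 273 left.
September 2025 has 30 days: 273 − 30 = 243 left.
August 2025 has 31 days: 243 − 31 = 212 left.
July 2025 has 31 days: 212 − 31 = 181 left.
June 2025 has 30 days: 181 − 30 = 151 left.
May 2025 has 31 days: 151 − 31 = 120 left.
April 2025 has 30 days: 120 − 30 = 90 left.
March 2025 has 31 days: 90 − 31 = 59 left.
February 2025 has 28 days (2025 is not a leap year): 59 − 28 = 31 left.
January 2025 has 31 days: 31 − 31 = 0 left.
December 2024 has 31 days; 31 − 0 = 31 → December 31, 2024.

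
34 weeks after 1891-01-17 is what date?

Adding 34 weeks = 238 days from January 17, 1891.
January has 31 days, so 31 − 17 = 14 days remain after January 17, 1891; 238 − 14 = 224 left.
February 1891 has 28 days (1891 is not a leap year): 224 − 28 = 196 left.
March 1891 has 31 days: 196 − 31 = 165 left.
April 1891 has 30 days: 165 − 30 = 135 left.
May 1891 has 31 days: 135 − 31 = 104 left.
June 1891 has 30 days: 104 − 30 = 74 left.
July 1891 has 31 days: 74 − 31 = 43 left.
August 1891 has 31 days: 43 − 31 = 12 left.
12 days into September 1891 → September 12, 1891.

September 12, 1891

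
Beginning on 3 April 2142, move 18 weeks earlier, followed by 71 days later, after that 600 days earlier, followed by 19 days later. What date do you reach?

Counting back 18 weeks (= 126 days) from April 3, 2142:
Going back 3 days from April 3, 2142 reaches the end of the previous month; 126 − 3 = 123 left.
March 2142 has 31 days: 123 − 31 = 92 left.
February 2142 has 28 days (2142 is not a leap year): 92 − 28 = 64 left.
January 2142 has 31 days: 64 − 31 = 33 left.
December 2141 has 31 days: 33 − 31 = 2 left.
November 2141 has 30 days; 30 − 2 = 28 → November 28, 2141.
Advancing 71 days from November 28, 2141:
November has 30 days, so 30 − 28 = 2 days remain after November 28, 2141; 71 − 2 = 69 left.
December 2141 has 31 days: 69 − 31 = 38 left.
January 2142 has 31 days: 38 − 31 = 7 left.
7 days into February 2142 → February 7, 2142.
Subtracting 600 days from February 7, 2142:
Going back 7 days from February 7, 2142 reaches the end of the previous month; 600 − 7 = 593 left.
January 2142 has 31 days: 593 − 31 = 562 left.
December 2141 has 31 days: 562 − 31 = 531 left.
November 2141 has 30 days: 531 − 30 = 501 left.
October 2141 has 31 days: 501 − 31 = 470 left.
September 2141 has 30 days: 470 − 30 = 440 left.
August 2141 has 31 days: 440 − 31 = 409 left.
July 2141 has 31 days: 409 − 31 = 378 left.
June 2141 has 30 days: 378 − 30 = 348 left.
May 2141 has 31 days: 348 − 31 = 317 left.
April 2141 has 30 days: 317 − 30 = 287 left.
March 2141 has 31 days: 287 − 31 = 256 left.
February 2141 has 28 days (2141 is not a leap year): 256 − 28 = 228 left.
January 2141 has 31 days: 228 − 31 = 197 left.
December 2140 has 31 days: 197 − 31 = 166 left.
November 2140 has 30 days: 166 − 30 = 136 left.
October 2140 has 31 days: 136 − 31 = 105 left.
September 2140 has 30 days: 105 − 30 = 75 left.
August 2140 has 31 days: 75 − 31 = 44 left.
July 2140 has 31 days: 44 − 31 = 13 left.
June 2140 has 30 days; 30 − 13 = 17 → June 17, 2140.
Counting forward 19 days from June 17, 2140:
June has 30 days, so 30 − 17 = 13 days remain after June 17, 2140; 19 − 13 = 6 left.
6 days into July 2140 → July 6, 2140.

July 6, 2140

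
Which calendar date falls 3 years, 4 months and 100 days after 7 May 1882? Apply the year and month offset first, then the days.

December 16, 1885

Adding 3 years, 4 months and 100 days from May 7, 1882: first the month/year part, then the days.
+3 years → 1885; month 5 + 4 = 9 → September 1885.
Day 7 is valid in September, giving September 7, 1885.
Now add 100 days from September 7, 1885.
September has 30 days, so 30 − 7 = 23 days remain after September 7, 1885; 100 − 23 = 77 left.
October 1885 has 31 days: 77 − 31 = 46 left.
November 1885 has 30 days: 46 − 30 = 16 left.
16 days into December 1885 → December 16, 1885.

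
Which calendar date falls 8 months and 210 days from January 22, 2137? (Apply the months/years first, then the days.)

Counting forward 8 months and 210 days from January 22, 2137: first the month/year part, then the days.
month 1 + 8 = 9 → September 2137.
Day 22 is valid in September, giving September 22, 2137.
Now add 210 days from September 22, 2137.
September has 30 days, so 30 − 22 = 8 days remain after September 22, 2137; 210 − 8 = 202 left.
October 2137 has 31 days: 202 − 31 = 171 left.
November 2137 has 30 days: 171 − 30 = 141 left.
December 2137 has 31 days: 141 − 31 = 110 left.
January 2138 has 31 days: 110 − 31 = 79 left.
February 2138 has 28 days (2138 is not a leap year): 79 − 28 = 51 left.
March 2138 has 31 days: 51 − 31 = 20 left.
20 days into April 2138 → April 20, 2138.

April 20, 2138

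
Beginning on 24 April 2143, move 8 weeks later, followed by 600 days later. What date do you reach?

February 8, 2145

Counting forward 8 weeks (= 56 days) from April 24, 2143:
April has 30 days, so 30 − 24 = 6 days remain after April 24, 2143; 56 − 6 = 50 left.
May 2143 has 31 days: 50 − 31 = 19 left.
19 days into June 2143 → June 19, 2143.
Adding 600 days from June 19, 2143:
June has 30 days, so 30 − 19 = 11 days remain after June 19, 2143; 600 − 11 = 589 left.
July 2143 has 31 days: 589 − 31 = 558 left.
August 2143 has 31 days: 558 − 31 = 527 left.
September 2143 has 30 days: 527 − 30 = 497 left.
October 2143 has 31 days: 497 − 31 = 466 left.
November 2143 has 30 days: 466 − 30 = 436 left.
December 2143 has 31 days: 436 − 31 = 405 left.
January 2144 has 31 days: 405 − 31 = 374 left.
February 2144 has 29 days (2144 is a leap year): 374 − 29 = 345 left.
March 2144 has 31 days: 345 − 31 = 314 left.
April 2144 has 30 days: 314 − 30 = 284 left.
May 2144 has 31 days: 284 − 31 = 253 left.
June 2144 has 30 days: 253 − 30 = 223 left.
July 2144 has 31 days: 223 − 31 = 192 left.
August 2144 has 31 days: 192 − 31 = 161 left.
September 2144 has 30 days: 161 − 30 = 131 left.
October 2144 has 31 days: 131 − 31 = 100 left.
November 2144 has 30 days: 100 − 30 = 70 left.
December 2144 has 31 days: 70 − 31 = 39 left.
January 2145 has 31 days: 39 − 31 = 8 left.
8 days into February 2145 → February 8, 2145.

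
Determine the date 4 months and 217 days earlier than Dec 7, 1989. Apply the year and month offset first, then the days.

Going back 4 months and 217 days from December 7, 1989: first the month/year part, then the days.
month 12 − 4 = 8 → August 1989.
Day 7 is valid in August, giving August 7, 1989.
Now subtract 217 days from August 7, 1989.
Going back 7 days from August 7, 1989 reaches the end of the previous month; 217 − 7 = 210 left.
July 1989 has 31 days: 210 − 31 = 179 left.
June 1989 has 30 days: 179 − 30 = 149 left.
May 1989 has 31 days: 149 − 31 = 118 left.
April 1989 has 30 days: 118 − 30 = 88 left.
March 1989 has 31 days: 88 − 31 = 57 left.
February 1989 has 28 days (1989 is not a leap year): 57 − 28 = 29 left.
January 1989 has 31 days; 31 − 29 = 2 → January 2, 1989.

January 2, 1989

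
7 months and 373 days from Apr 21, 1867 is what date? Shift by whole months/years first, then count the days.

Counting forward 7 months and 373 days from April 21, 1867: first the month/year part, then the days.
month 4 + 7 = 11 → November 1867.
Day 21 is valid in November, giving November 21, 1867.
Now add 373 days from November 21, 1867.
November has 30 days, so 30 − 21 = 9 days remain after November 21, 1867; 373 − 9 = 364 left.
December 1867 has 31 days: 364 − 31 = 333 left.
January 1868 has 31 days: 333 − 31 = 302 left.
February 1868 has 29 days (1868 is a leap year): 302 − 29 = 273 left.
March 1868 has 31 days: 273 − 31 = 242 left.
April 1868 has 30 days: 242 − 30 = 212 left.
May 1868 has 31 days: 212 − 31 = 181 left.
June 1868 has 30 days: 181 − 30 = 151 left.
July 1868 has 31 days: 151 − 31 = 120 left.
August 1868 has 31 days: 120 − 31 = 89 left.
September 1868 has 30 days: 89 − 30 = 59 left.
October 1868 has 31 days: 59 − 31 = 28 left.
28 days into November 1868 → November 28, 1868.

November 28, 1868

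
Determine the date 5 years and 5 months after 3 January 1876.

Adding 5 years and 5 months from January 3, 1876.
+5 years → 1881; month 1 + 5 = 6 → June 1881.
Day 3 is valid in June, giving June 3, 1881.

June 3, 1881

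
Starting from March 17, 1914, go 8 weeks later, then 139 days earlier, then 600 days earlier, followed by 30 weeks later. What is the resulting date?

Adding 8 weeks (= 56 days) from March 17, 1914:
March has 31 days, so 31 − 17 = 14 days remain after March 17, 1914; 56 − 14 = 42 left.
April 1914 has 30 days: 42 − 30 = 12 left.
12 days into May 1914 → May 12, 1914.
Subtracting 139 days from May 12, 1914:
Going back 12 days from May 12, 1914 reaches the end of the previous month; 139 − 12 = 127 left.
April 1914 has 30 days: 127 − 30 = 97 left.
March 1914 has 31 days: 97 − 31 = 66 left.
February 1914 has 28 days (1914 is not a leap year): 66 − 28 = 38 left.
January 1914 has 31 days: 38 − 31 = 7 left.
December 1913 has 31 days; 31 − 7 = 24 → December 24, 1913.
Subtracting 600 days from December 24, 1913:
Going back 24 days from December 24, 1913 reaches the end of the previous month; 600 − 24 = 576 left.
November 1913 has 30 days: 576 − 30 = 546 left.
October 1913 has 31 days: 546 − 31 = 515 left.
September 1913 has 30 days: 515 − 30 = 485 left.
August 1913 has 31 days: 485 − 31 = 454 left.
July 1913 has 31 days: 454 − 31 = 423 left.
June 1913 has 30 days: 423 − 30 = 393 left.
May 1913 has 31 days: 393 − 31 = 362 left.
April 1913 has 30 days: 362 − 30 = 332 left.
March 1913 has 31 days: 332 − 31 = 301 left.
February 1913 has 28 days (1913 is not a leap year): 301 − 28 = 273 left.
January 1913 has 31 days: 273 − 31 = 242 left.
December 1912 has 31 days: 242 − 31 = 211 left.
November 1912 has 30 days: 211 − 30 = 181 left.
October 1912 has 31 days: 181 − 31 = 150 left.
September 1912 has 30 days: 150 − 30 = 120 left.
August 1912 has 31 days: 120 − 31 = 89 left.
July 1912 has 31 days: 89 − 31 = 58 left.
June 1912 has 30 days: 58 − 30 = 28 left.
May 1912 has 31 days; 31 − 28 = 3 → May 3, 1912.
Advancing 30 weeks (= 210 days) from May 3, 1912:
May has 31 days, so 31 − 3 = 28 days remain after May 3, 1912; 210 − 28 = 182 left.
June 1912 has 30 days: 182 − 30 = 152 left.
July 1912 has 31 days: 152 − 31 = 121 left.
August 1912 has 31 days: 121 − 31 = 90 left.
September 1912 has 30 days: 90 − 30 = 60 left.
October 1912 has 31 days: 60 − 31 = 29 left.
29 days into November 1912 → November 29, 1912.

November 29, 1912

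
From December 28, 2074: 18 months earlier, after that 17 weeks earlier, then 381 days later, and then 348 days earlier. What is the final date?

April 3, 2073

Going back 18 months from December 28, 2074:
month 12 − 18 = -6, which is month 6 of year 2073 → June 2073.
Day 28 is valid in June, giving June 28, 2073.
Counting back 17 weeks (= 119 days) from June 28, 2073:
Going back 28 days from June 28, 2073 reaches the end of the previous month; 119 − 28 = 91 left.
May 2073 has 31 days: 91 − 31 = 60 left.
April 2073 has 30 days: 60 − 30 = 30 left.
March 2073 has 31 days; 31 − 30 = 1 → March 1, 2073.
Advancing 381 days from March 1, 2073:
March has 31 days, so 31 − 1 = 30 days remain after March 1, 2073; 381 − 30 = 351 left.
April 2073 has 30 days: 351 − 30 = 321 left.
May 2073 has 31 days: 321 − 31 = 290 left.
June 2073 has 30 days: 290 − 30 = 260 left.
July 2073 has 31 days: 260 − 31 = 229 left.
August 2073 has 31 days: 229 − 31 = 198 left.
September 2073 has 30 days: 198 − 30 = 168 left.
October 2073 has 31 days: 168 − 31 = 137 left.
November 2073 has 30 days: 137 − 30 = 107 left.
December 2073 has 31 days: 107 − 31 = 76 left.
January 2074 has 31 days: 76 − 31 = 45 left.
February 2074 has 28 days (2074 is not a leap year): 45 − 28 = 17 left.
17 days into March 2074 → March 17, 2074.
Subtracting 348 days from March 17, 2074:
Going back 17 days from March 17, 2074 reaches the end of the previous month; 348 − 17 = 331 left.
February 2074 has 28 days (2074 is not a leap year): 331 − 28 = 303 left.
January 2074 has 31 days: 303 − 31 = 272 left.
December 2073 has 31 days: 272 − 31 = 241 left.
November 2073 has 30 days: 241 − 30 = 211 left.
October 2073 has 31 days: 211 − 31 = 180 left.
September 2073 has 30 days: 180 − 30 = 150 left.
August 2073 has 31 days: 150 − 31 = 119 left.
July 2073 has 31 days: 119 − 31 = 88 left.
June 2073 has 30 days: 88 − 30 = 58 left.
May 2073 has 31 days: 58 − 31 = 27 left.
April 2073 has 30 days; 30 − 27 = 3 → April 3, 2073.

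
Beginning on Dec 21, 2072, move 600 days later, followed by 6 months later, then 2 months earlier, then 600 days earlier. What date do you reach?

April 22, 2073

Advancing 600 days from December 21, 2072:
December has 31 days, so 31 − 21 = 10 days remain after December 21, 2072; 600 − 10 = 590 left.
January 2073 has 31 days: 590 − 31 = 559 left.
February 2073 has 28 days (2073 is not a leap year): 559 − 28 = 531 left.
March 2073 has 31 days: 531 − 31 = 500 left.
April 2073 has 30 days: 500 − 30 = 470 left.
May 2073 has 31 days: 470 − 31 = 439 left.
June 2073 has 30 days: 439 − 30 = 409 left.
July 2073 has 31 days: 409 − 31 = 378 left.
August 2073 has 31 days: 378 − 31 = 347 left.
September 2073 has 30 days: 347 − 30 = 317 left.
October 2073 has 31 days: 317 − 31 = 286 left.
November 2073 has 30 days: 286 − 30 = 256 left.
December 2073 has 31 days: 256 − 31 = 225 left.
January 2074 has 31 days: 225 − 31 = 194 left.
February 2074 has 28 days (2074 is not a leap year): 194 − 28 = 166 left.
March 2074 has 31 days: 166 − 31 = 135 left.
April 2074 has 30 days: 135 − 30 = 105 left.
May 2074 has 31 days: 105 − 31 = 74 left.
June 2074 has 30 days: 74 − 30 = 44 left.
July 2074 has 31 days: 44 − 31 = 13 left.
13 days into August 2074 → August 13, 2074.
Counting forward 6 months from August 13, 2074:
month 8 + 6 = 14, which is month 2 of year 2075 → February 2075.
Day 13 is valid in February, giving February 13, 2075.
Subtracting 2 months from February 13, 2075:
month 2 − 2 = 0, which is month 12 of year 2074 → December 2074.
Day 13 is valid in December, giving December 13, 2074.
Counting back 600 days from December 13, 2074:
Going back 13 days from December 13, 2074 reaches the end of the previous month; 600 − 13 = 587 left.
November 2074 has 30 days: 587 − 30 = 557 left.
October 2074 has 31 days: 557 − 31 = 526 left.
September 2074 has 30 days: 526 − 30 = 496 left.
August 2074 has 31 days: 496 − 31 = 465 left.
July 2074 has 31 days: 465 − 31 = 434 left.
June 2074 has 30 days: 434 − 30 = 404 left.
May 2074 has 31 days: 404 − 31 = 373 left.
April 2074 has 30 days: 373 − 30 = 343 left.
March 2074 has 31 days: 343 − 31 = 312 left.
February 2074 has 28 days (2074 is not a leap year): 312 − 28 = 284 left.
January 2074 has 31 days: 284 − 31 = 253 left.
December 2073 has 31 days: 253 − 31 = 222 left.
November 2073 has 30 days: 222 − 30 = 192 left.
October 2073 has 31 days: 192 − 31 = 161 left.
September 2073 has 30 days: 161 − 30 = 131 left.
August 2073 has 31 days: 131 − 31 = 100 left.
July 2073 has 31 days: 100 − 31 = 69 left.
June 2073 has 30 days: 69 − 30 = 39 left.
May 2073 has 31 days: 39 − 31 = 8 left.
April 2073 has 30 days; 30 − 8 = 22 → April 22, 2073.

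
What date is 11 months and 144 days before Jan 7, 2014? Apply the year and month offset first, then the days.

September 16, 2012

Counting back 11 months and 144 days from January 7, 2014: first the month/year part, then the days.
month 1 − 11 = -10, which is month 2 of year 2013 → February 2013.
Day 7 is valid in February, giving February 7, 2013.
Now subtract 144 days from February 7, 2013.
Going back 7 days from February 7, 2013 reaches the end of the previous month; 144 − 7 = 137 left.
January 2013 has 31 days: 137 − 31 = 106 left.
December 2012 has 31 days: 106 − 31 = 75 left.
November 2012 has 30 days: 75 − 30 = 45 left.
October 2012 has 31 days: 45 − 31 = 14 left.
September 2012 has 30 days; 30 − 14 = 16 → September 16, 2012.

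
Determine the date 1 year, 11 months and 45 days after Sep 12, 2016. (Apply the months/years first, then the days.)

September 26, 2018

Adding 1 year, 11 months and 45 days from September 12, 2016: first the month/year part, then the days.
+1 year → 2017; month 9 + 11 = 20, which is month 8 of year 2018 → August 2018.
Day 12 is valid in August, giving August 12, 2018.
Now add 45 days from August 12, 2018.
August has 31 days, so 31 − 12 = 19 days remain after August 12, 2018; 45 − 19 = 26 left.
26 days into September 2018 → September 26, 2018.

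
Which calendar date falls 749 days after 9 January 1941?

Adding 749 days from January 9, 1941.
January has 31 days, so 31 − 9 = 22 days remain after January 9, 1941; 749 − 22 = 727 left.
February 1941 has 28 days (1941 is not a leap year): 727 − 28 = 699 left.
March 1941 has 31 days: 699 − 31 = 668 left.
April 1941 has 30 days: 668 − 30 = 638 left.
May 1941 has 31 days: 638 − 31 = 607 left.
June 1941 has 30 days: 607 − 30 = 577 left.
July 1941 has 31 days: 577 − 31 = 546 left.
August 1941 has 31 days: 546 − 31 = 515 left.
September 1941 has 30 days: 515 − 30 = 485 left.
October 1941 has 31 days: 485 − 31 = 454 left.
November 1941 has 30 days: 454 − 30 = 424 left.
December 1941 has 31 days: 424 − 31 = 393 left.
January 1942 has 31 days: 393 − 31 = 362 left.
February 1942 has 28 days (1942 is not a leap year): 362 − 28 = 334 left.
March 1942 has 31 days: 334 − 31 = 303 left.
April 1942 has 30 days: 303 − 30 = 273 left.
May 1942 has 31 days: 273 − 31 = 242 left.
June 1942 has 30 days: 242 − 30 = 212 left.
July 1942 has 31 days: 212 − 31 = 181 left.
August 1942 has 31 days: 181 − 31 = 150 left.
September 1942 has 30 days: 150 − 30 = 120 left.
October 1942 has 31 days: 120 − 31 = 89 left.
November 1942 has 30 days: 89 − 30 = 59 left.
December 1942 has 31 days: 59 − 31 = 28 left.
28 days into January 1943 → January 28, 1943.

January 28, 1943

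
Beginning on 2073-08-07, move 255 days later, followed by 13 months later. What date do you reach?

Advancing 255 days from August 7, 2073:
August has 31 days, so 31 − 7 = 24 days remain after August 7, 2073; 255 − 24 = 231 left.
September 2073 has 30 days: 231 − 30 = 201 left.
October 2073 has 31 days: 201 − 31 = 170 left.
November 2073 has 30 days: 170 − 30 = 140 left.
December 2073 has 31 days: 140 − 31 = 109 left.
January 2074 has 31 days: 109 − 31 = 78 left.
February 2074 has 28 days (2074 is not a leap year): 78 − 28 = 50 left.
March 2074 has 31 days: 50 − 31 = 19 left.
19 days into April 2074 → April 19, 2074.
Adding 13 months from April 19, 2074:
month 4 + 13 = 17, which is month 5 of year 2075 → May 2075.
Day 19 is valid in May, giving May 19, 2075.

May 19, 2075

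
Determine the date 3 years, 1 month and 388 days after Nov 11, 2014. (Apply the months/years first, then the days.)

January 3, 2019

Advancing 3 years, 1 month and 388 days from November 11, 2014: first the month/year part, then the days.
+3 years → 2017; month 11 + 1 = 12 → December 2017.
Day 11 is valid in December, giving December 11, 2017.
Now add 388 days from December 11, 2017.
December has 31 days, so 31 − 11 = 20 days remain after December 11, 2017; 388 − 20 = 368 left.
January 2018 has 31 days: 368 − 31 = 337 left.
February 2018 has 28 days (2018 is not a leap year): 337 − 28 = 309 left.
March 2018 has 31 days: 309 − 31 = 278 left.
April 2018 has 30 days: 278 − 30 = 248 left.
May 2018 has 31 days: 248 − 31 = 217 left.
June 2018 has 30 days: 217 − 30 = 187 left.
July 2018 has 31 days: 187 − 31 = 156 left.
August 2018 has 31 days: 156 − 31 = 125 left.
September 2018 has 30 days: 125 − 30 = 95 left.
October 2018 has 31 days: 95 − 31 = 64 left.
November 2018 has 30 days: 64 − 30 = 34 left.
December 2018 has 31 days: 34 − 31 = 3 left.
3 days into January 2019 → January 3, 2019.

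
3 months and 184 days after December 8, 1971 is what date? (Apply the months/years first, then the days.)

September 8, 1972

Adding 3 months and 184 days from December 8, 1971: first the month/year part, then the days.
month 12 + 3 = 15, which is month 3 of year 1972 → March 1972.
Day 8 is valid in March, giving March 8, 1972.
Now add 184 days from March 8, 1972.
March has 31 days, so 31 − 8 = 23 days remain after March 8, 1972; 184 − 23 = 161 left.
April 1972 has 30 days: 161 − 30 = 131 left.
May 1972 has 31 days: 131 − 31 = 100 left.
June 1972 has 30 days: 100 − 30 = 70 left.
July 1972 has 31 days: 70 − 31 = 39 left.
August 1972 has 31 days: 39 − 31 = 8 left.
8 days into September 1972 → September 8, 1972.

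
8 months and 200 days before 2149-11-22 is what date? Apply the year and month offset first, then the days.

Counting back 8 months and 200 days from November 22, 2149: first the month/year part, then the days.
month 11 − 8 = 3 → March 2149.
Day 22 is valid in March, giving March 22, 2149.
Now subtract 200 days from March 22, 2149.
Going back 22 days from March 22, 2149 reaches the end of the previous month; 200 − 22 = 178 left.
February 2149 has 28 days (2149 is not a leap year): 178 − 28 = 150 left.
January 2149 has 31 days: 150 − 31 = 119 left.
December 2148 has 31 days: 119 − 31 = 88 left.
November 2148 has 30 days: 88 − 30 = 58 left.
October 2148 has 31 days: 58 − 31 = 27 left.
September 2148 has 30 days; 30 − 27 = 3 → September 3, 2148.

September 3, 2148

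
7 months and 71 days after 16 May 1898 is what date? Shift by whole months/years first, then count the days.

February 25, 1899

Advancing 7 months and 71 days from May 16, 1898: first the month/year part, then the days.
month 5 + 7 = 12 → December 1898.
Day 16 is valid in December, giving December 16, 1898.
Now add 71 days from December 16, 1898.
December has 31 days, so 31 − 16 = 15 days remain after December 16, 1898; 71 − 15 = 56 left.
January 1899 has 31 days: 56 − 31 = 25 left.
25 days into February 1899 → February 25, 1899.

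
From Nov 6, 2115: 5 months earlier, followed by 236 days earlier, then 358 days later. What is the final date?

Going back 5 months from November 6, 2115:
month 11 − 5 = 6 → June 2115.
Day 6 is valid in June, giving June 6, 2115.
Subtracting 236 days from June 6, 2115:
Going back 6 days from June 6, 2115 reaches the end of the previous month; 236 − 6 = 230 left.
May 2115 has 31 days: 230 − 31 = 199 left.
April 2115 has 30 days: 199 − 30 = 169 left.
March 2115 has 31 days: 169 − 31 = 138 left.
February 2115 has 28 days (2115 is not a leap year): 138 − 28 = 110 left.
January 2115 has 31 days: 110 − 31 = 79 left.
December 2114 has 31 days: 79 − 31 = 48 left.
November 2114 has 30 days: 48 − 30 = 18 left.
October 2114 has 31 days; 31 − 18 = 13 → October 13, 2114.
Adding 358 days from October 13, 2114:
October has 31 days, so 31 − 13 = 18 days remain after October 13, 2114; 358 − 18 = 340 left.
November 2114 has 30 days: 340 − 30 = 310 left.
December 2114 has 31 days: 310 − 31 = 279 left.
January 2115 has 31 days: 279 − 31 = 248 left.
February 2115 has 28 days (2115 is not a leap year): 248 − 28 = 220 left.
March 2115 has 31 days: 220 − 31 = 189 left.
April 2115 has 30 days: 189 − 30 = 159 left.
May 2115 has 31 days: 159 − 31 = 128 left.
June 2115 has 30 days: 128 − 30 = 98 left.
July 2115 has 31 days: 98 − 31 = 67 left.
August 2115 has 31 days: 67 − 31 = 36 left.
September 2115 has 30 days: 36 − 30 = 6 left.
6 days into October 2115 → October 6, 2115.

October 6, 2115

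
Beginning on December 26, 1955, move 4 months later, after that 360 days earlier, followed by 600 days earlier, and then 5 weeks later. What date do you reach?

Adding 4 months from December 26, 1955:
month 12 + 4 = 16, which is month 4 of year 1956 → April 1956.
Day 26 is valid in April, giving April 26, 1956.
Going back 360 days from April 26, 1956:
Going back 26 days from April 26, 1956 reaches the end of the previous month; 360 − 26 = 334 left.
March 1956 has 31 days: 334 − 31 = 303 left.
February 1956 has 29 days (1956 is a leap year): 303 − 29 = 274 left.
January 1956 has 31 days: 274 − 31 = 243 left.
December 1955 has 31 days: 243 − 31 = 212 left.
November 1955 has 30 days: 212 − 30 = 182 left.
October 1955 has 31 days: 182 − 31 = 151 left.
September 1955 has 30 days: 151 − 30 = 121 left.
August 1955 has 31 days: 121 − 31 = 90 left.
July 1955 has 31 days: 90 − 31 = 59 left.
June 1955 has 30 days: 59 − 30 = 29 left.
May 1955 has 31 days; 31 − 29 = 2 → May 2, 1955.
Subtracting 600 days from May 2, 1955:
Going back 2 days from May 2, 1955 reaches the end of the previous month; 600 − 2 = 598 left.
April 1955 has 30 days: 598 − 30 = 568 left.
March 1955 has 31 days: 568 − 31 = 537 left.
February 1955 has 28 days (1955 is not a leap year): 537 − 28 = 509 left.
January 1955 has 31 days: 509 − 31 = 478 left.
December 1954 has 31 days: 478 − 31 = 447 left.
November 1954 has 30 days: 447 − 30 = 417 left.
October 1954 has 31 days: 417 − 31 = 386 left.
September 1954 has 30 days: 386 − 30 = 356 left.
August 1954 has 31 days: 356 − 31 = 325 left.
July 1954 has 31 days: 325 − 31 = 294 left.
June 1954 has 30 days: 294 − 30 = 264 left.
May 1954 has 31 days: 264 − 31 = 233 left.
April 1954 has 30 days: 233 − 30 = 203 left.
March 1954 has 31 days: 203 − 31 = 172 left.
February 1954 has 28 days (1954 is not a leap year): 172 − 28 = 144 left.
January 1954 has 31 days: 144 − 31 = 113 left.
December 1953 has 31 days: 113 − 31 = 82 left.
November 1953 has 30 days: 82 − 30 = 52 left.
October 1953 has 31 days: 52 − 31 = 21 left.
September 1953 has 30 days; 30 − 21 = 9 → September 9, 1953.
Advancing 5 weeks (= 35 days) from September 9, 1953:
September has 30 days, so 30 − 9 = 21 days remain after September 9, 1953; 35 − 21 = 14 left.
14 days into October 1953 → October 14, 1953.

October 14, 1953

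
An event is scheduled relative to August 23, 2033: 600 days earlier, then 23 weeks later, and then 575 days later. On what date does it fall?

January 6, 2034

Subtracting 600 days from August 23, 2033:
Going back 23 days from August 23, 2033 reaches the end of the previous month; 600 − 23 = 577 left.
July 2033 has 31 days: 577 − 31 = 546 left.
June 2033 has 30 days: 546 − 30 = 516 left.
May 2033 has 31 days: 516 − 31 = 485 left.
April 2033 has 30 days: 485 − 30 = 455 left.
March 2033 has 31 days: 455 − 31 = 424 left.
February 2033 has 28 days (2033 is not a leap year): 424 − 28 = 396 left.
January 2033 has 31 days: 396 − 31 = 365 left.
December 2032 has 31 days: 365 − 31 = 334 left.
November 2032 has 30 days: 334 − 30 = 304 left.
October 2032 has 31 days: 304 − 31 = 273 left.
September 2032 has 30 days: 273 − 30 = 243 left.
August 2032 has 31 days: 243 − 31 = 212 left.
July 2032 has 31 days: 212 − 31 = 181 left.
June 2032 has 30 days: 181 − 30 = 151 left.
May 2032 has 31 days: 151 − 31 = 120 left.
April 2032 has 30 days: 120 − 30 = 90 left.
March 2032 has 31 days: 90 − 31 = 59 left.
February 2032 has 29 days (2032 is a leap year): 59 − 29 = 30 left.
January 2032 has 31 days; 31 − 30 = 1 → January 1, 2032.
Counting forward 23 weeks (= 161 days) from January 1, 2032:
January has 31 days, so 31 − 1 = 30 days remain after January 1, 2032; 161 − 30 = 131 left.
February 2032 has 29 days (2032 is a leap year): 131 − 29 = 102 left.
March 2032 has 31 days: 102 − 31 = 71 left.
April 2032 has 30 days: 71 − 30 = 41 left.
May 2032 has 31 days: 41 − 31 = 10 left.
10 days into June 2032 → June 10, 2032.
Adding 575 days from June 10, 2032:
June has 30 days, so 30 − 10 = 20 days remain after June 10, 2032; 575 − 20 = 555 left.
July 2032 has 31 days: 555 − 31 = 524 left.
August 2032 has 31 days: 524 − 31 = 493 left.
September 2032 has 30 days: 493 − 30 = 463 left.
October 2032 has 31 days: 463 − 31 = 432 left.
November 2032 has 30 days: 432 − 30 = 402 left.
December 2032 has 31 days: 402 − 31 = 371 left.
January 2033 has 31 days: 371 − 31 = 340 left.
February 2033 has 28 days (2033 is not a leap year): 340 − 28 = 312 left.
March 2033 has 31 days: 312 − 31 = 281 left.
April 2033 has 30 days: 281 − 30 = 251 left.
May 2033 has 31 days: 251 − 31 = 220 left.
June 2033 has 30 days: 220 − 30 = 190 left.
July 2033 has 31 days: 190 − 31 = 159 left.
August 2033 has 31 days: 159 − 31 = 128 left.
September 2033 has 30 days: 128 − 30 = 98 left.
October 2033 has 31 days: 98 − 31 = 67 left.
November 2033 has 30 days: 67 − 30 = 37 left.
December 2033 has 31 days: 37 − 31 = 6 left.
6 days into January 2034 → January 6, 2034.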